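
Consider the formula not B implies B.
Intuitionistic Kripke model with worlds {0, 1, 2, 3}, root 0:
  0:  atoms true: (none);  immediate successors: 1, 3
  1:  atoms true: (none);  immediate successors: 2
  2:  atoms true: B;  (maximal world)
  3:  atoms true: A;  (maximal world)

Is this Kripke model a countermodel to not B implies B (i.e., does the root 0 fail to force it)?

0 does not force not B implies B: at the accessible world 3, 3 forces not B but 3 does not force B.
3 lacks atom B, so 3 does not force B.
So the root 0 does not force not B implies B; the model is a countermodel.

Yes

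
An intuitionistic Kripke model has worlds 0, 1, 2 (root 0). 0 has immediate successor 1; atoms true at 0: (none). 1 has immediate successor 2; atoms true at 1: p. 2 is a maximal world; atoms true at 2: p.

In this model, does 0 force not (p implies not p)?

Yes

0 forces not (p implies not p): no world accessible from 0 forces p implies not p.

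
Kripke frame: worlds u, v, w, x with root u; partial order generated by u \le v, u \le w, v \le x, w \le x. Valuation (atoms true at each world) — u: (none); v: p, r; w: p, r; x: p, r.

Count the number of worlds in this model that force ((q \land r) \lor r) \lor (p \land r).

u: does not force it — u \nVdash ((q \land r) \lor r) \lor (p \land r): neither disjunct is forced at u.
v: forces it.
w: forces it.
x: forces it.
Worlds forcing the formula: {v, w, x}.

3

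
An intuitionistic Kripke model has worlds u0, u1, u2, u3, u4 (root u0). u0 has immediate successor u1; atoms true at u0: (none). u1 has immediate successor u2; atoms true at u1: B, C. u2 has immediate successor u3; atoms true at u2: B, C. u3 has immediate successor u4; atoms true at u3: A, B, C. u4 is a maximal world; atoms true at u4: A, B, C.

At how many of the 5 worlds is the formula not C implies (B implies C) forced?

5

u0: forces it.
u1: forces it.
u2: forces it.
u3: forces it.
u4: forces it.
Worlds forcing the formula: {u0, u1, u2, u3, u4}.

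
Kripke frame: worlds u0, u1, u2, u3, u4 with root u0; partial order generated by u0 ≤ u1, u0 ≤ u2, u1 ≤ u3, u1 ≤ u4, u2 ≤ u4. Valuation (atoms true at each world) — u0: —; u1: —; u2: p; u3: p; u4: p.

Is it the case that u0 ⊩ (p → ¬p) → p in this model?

u0 ⊩ (p → ¬p) → p vacuously: no world accessible from u0 forces the antecedent p → ¬p.

Yes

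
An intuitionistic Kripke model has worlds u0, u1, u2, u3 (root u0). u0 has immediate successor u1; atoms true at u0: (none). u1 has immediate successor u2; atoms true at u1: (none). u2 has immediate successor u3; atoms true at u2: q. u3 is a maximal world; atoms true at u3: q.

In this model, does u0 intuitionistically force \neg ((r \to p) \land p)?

u0 \Vdash \neg ((r \to p) \land p): no world accessible from u0 forces (r \to p) \land p.

Yes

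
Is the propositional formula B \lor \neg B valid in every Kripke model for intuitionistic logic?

This is the law of excluded middle, which is not intuitionistically valid.
A Kripke countermodel: worlds 0, 1; order generated by 0 \le 1; atoms true at each world — 0:{}; 1:{B}.
0 \nVdash B \lor \neg B: neither disjunct is forced at 0.
0 lacks atom B, so 0 \nVdash B.
So the root 0 does not force the formula.

No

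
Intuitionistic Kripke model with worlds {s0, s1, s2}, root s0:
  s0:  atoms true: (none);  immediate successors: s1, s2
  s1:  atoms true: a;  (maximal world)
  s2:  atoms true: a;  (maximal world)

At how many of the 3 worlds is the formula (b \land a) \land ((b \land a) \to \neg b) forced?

s0: does not force it — s0 \nVdash (b \land a) \land ((b \land a) \to \neg b) since s0 fails b \land a.
s1: does not force it — s1 \nVdash (b \land a) \land ((b \land a) \to \neg b) since s1 fails b \land a.
s2: does not force it — s2 \nVdash (b \land a) \land ((b \land a) \to \neg b) since s2 fails b \land a.
Worlds forcing the formula: { }.

0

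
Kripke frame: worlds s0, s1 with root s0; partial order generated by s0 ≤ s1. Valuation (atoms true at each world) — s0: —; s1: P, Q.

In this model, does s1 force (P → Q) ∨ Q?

s1 ⊩ (P → Q) ∨ Q via the disjunct P → Q.

Yes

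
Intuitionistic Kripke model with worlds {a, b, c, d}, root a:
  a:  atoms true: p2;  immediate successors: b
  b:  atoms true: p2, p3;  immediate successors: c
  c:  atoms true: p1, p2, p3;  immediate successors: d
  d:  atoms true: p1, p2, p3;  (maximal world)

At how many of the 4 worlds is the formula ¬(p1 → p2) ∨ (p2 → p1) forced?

a: does not force it — a ⊮ ¬(p1 → p2) ∨ (p2 → p1): neither disjunct is forced at a.
b: does not force it — b ⊮ ¬(p1 → p2) ∨ (p2 → p1): neither disjunct is forced at b.
c: forces it.
d: forces it.
Worlds forcing the formula: {c, d}.

2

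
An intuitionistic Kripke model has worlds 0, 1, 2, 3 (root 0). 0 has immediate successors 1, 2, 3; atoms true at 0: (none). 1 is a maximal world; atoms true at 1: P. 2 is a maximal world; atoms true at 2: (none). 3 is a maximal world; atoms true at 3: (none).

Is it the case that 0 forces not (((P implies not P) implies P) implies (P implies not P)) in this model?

No

0 does not force not (((P implies not P) implies P) implies (P implies not P)) since 2 is accessible from 0 and 2 forces ((P implies not P) implies P) implies (P implies not P).
2 forces ((P implies not P) implies P) implies (P implies not P) vacuously: no world accessible from 2 forces the antecedent (P implies not P) implies P.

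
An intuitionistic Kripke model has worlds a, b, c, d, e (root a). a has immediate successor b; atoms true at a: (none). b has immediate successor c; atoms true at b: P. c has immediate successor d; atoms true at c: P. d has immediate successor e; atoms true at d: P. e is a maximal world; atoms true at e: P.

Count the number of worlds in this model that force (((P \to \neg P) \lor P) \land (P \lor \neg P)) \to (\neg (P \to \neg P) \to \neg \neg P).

a: forces it.
b: forces it.
c: forces it.
d: forces it.
e: forces it.
Worlds forcing the formula: {a, b, c, d, e}.

5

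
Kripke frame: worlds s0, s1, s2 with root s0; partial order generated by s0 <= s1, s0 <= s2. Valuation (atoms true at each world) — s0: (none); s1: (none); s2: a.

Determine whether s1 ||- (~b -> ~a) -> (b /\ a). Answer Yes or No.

s1 ||-/- (~b -> ~a) -> (b /\ a): already at s1 itself, s1 ||- ~b -> ~a but s1 ||-/- b /\ a.
s1 ||-/- b /\ a since s1 fails b.

No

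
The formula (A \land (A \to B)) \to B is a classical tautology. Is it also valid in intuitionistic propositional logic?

Yes

This is modus ponens in implicational form, which is intuitionistically derivable.
If a world forces A and A \to B, then applying the implication at that world (which is accessible from itself) gives B.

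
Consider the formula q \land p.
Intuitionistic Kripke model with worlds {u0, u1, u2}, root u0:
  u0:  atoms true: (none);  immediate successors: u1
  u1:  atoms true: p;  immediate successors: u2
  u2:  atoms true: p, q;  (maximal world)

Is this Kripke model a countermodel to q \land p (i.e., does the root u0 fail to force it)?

u0 \nVdash q \land p since u0 fails q.
So the root u0 does not force q \land p; the model is a countermodel.

Yes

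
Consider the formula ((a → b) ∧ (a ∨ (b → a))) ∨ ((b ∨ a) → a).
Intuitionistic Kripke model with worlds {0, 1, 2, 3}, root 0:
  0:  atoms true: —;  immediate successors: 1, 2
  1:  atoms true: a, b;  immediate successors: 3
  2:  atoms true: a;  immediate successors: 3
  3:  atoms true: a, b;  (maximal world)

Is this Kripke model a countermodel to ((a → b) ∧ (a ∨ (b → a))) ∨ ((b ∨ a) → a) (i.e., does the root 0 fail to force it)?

0 ⊩ ((a → b) ∧ (a ∨ (b → a))) ∨ ((b ∨ a) → a) via the disjunct (b ∨ a) → a.
So the root 0 forces ((a → b) ∧ (a ∨ (b → a))) ∨ ((b ∨ a) → a); the model is not a countermodel.

No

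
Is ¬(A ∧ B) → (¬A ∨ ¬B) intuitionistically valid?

No

This is the constructively invalid direction of De Morgan's law for conjunction, which is not intuitionistically valid.
A Kripke countermodel: worlds u0, u1, u2; order generated by u0 ≤ u1, u0 ≤ u2; atoms true at each world — u0:{}; u1:{A}; u2:{B}.
u0 ⊮ ¬(A ∧ B) → (¬A ∨ ¬B): already at u0 itself, u0 ⊩ ¬(A ∧ B) but u0 ⊮ ¬A ∨ ¬B.
u0 ⊮ ¬A ∨ ¬B: neither disjunct is forced at u0.
u0 ⊮ ¬A since u1 is accessible from u0 and u1 ⊩ A.
So the root u0 does not force the formula.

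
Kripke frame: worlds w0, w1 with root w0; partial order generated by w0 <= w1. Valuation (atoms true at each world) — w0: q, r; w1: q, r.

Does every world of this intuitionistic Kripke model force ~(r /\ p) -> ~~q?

Yes

w0 ||- ~(r /\ p) -> ~~q: every world accessible from w0 that forces ~(r /\ p) (namely w0, w1) also forces ~~q.
Since the root w0 forces ~(r /\ p) -> ~~q and forcing is persistent (monotone upward), every world forces it.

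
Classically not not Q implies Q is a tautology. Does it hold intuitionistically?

No

This is double-negation elimination, which is not intuitionistically valid.
A Kripke countermodel: worlds u, v; order generated by u <= v; atoms true at each world — u:{}; v:{Q}.
u does not force not not Q implies Q: already at u itself, u forces not not Q but u does not force Q.
u lacks atom Q, so u does not force Q.
So the root u does not force the formula.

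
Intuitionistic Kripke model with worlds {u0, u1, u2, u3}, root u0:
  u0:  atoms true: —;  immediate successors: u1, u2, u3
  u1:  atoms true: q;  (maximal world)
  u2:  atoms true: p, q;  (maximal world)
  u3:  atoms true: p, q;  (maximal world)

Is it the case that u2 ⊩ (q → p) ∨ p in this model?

u2 ⊩ (q → p) ∨ p via the disjunct q → p.

Yes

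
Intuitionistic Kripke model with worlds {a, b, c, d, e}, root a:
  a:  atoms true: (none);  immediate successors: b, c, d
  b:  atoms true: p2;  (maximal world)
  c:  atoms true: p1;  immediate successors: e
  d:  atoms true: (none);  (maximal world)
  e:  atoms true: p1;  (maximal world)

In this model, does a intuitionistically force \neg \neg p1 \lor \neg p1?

No

a \nVdash \neg \neg p1 \lor \neg p1: neither disjunct is forced at a.
a \nVdash \neg \neg p1 since b is accessible from a and b \Vdash \neg p1.
b \Vdash \neg p1: no world accessible from b forces p1.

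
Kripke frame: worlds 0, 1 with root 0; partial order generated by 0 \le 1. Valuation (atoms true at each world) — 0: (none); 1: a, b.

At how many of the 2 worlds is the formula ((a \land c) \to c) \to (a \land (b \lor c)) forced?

1

0: does not force it — 0 \nVdash ((a \land c) \to c) \to (a \land (b \lor c)): already at 0 itself, 0 \Vdash (a \land c) \to c but 0 \nVdash a \land (b \lor c).
1: forces it.
Worlds forcing the formula: {1}.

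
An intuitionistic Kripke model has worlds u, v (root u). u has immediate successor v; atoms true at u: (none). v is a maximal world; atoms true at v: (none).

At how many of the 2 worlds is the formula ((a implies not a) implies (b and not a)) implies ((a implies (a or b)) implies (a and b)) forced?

u: forces it.
v: forces it.
Worlds forcing the formula: {u, v}.

2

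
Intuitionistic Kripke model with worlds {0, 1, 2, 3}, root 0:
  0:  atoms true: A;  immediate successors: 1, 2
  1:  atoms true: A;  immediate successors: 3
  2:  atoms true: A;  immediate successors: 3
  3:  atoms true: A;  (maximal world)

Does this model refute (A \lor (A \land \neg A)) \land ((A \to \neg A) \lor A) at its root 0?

No

0 \Vdash (A \lor (A \land \neg A)) \land ((A \to \neg A) \lor A) since 0 forces both conjuncts.
So the root 0 forces (A \lor (A \land \neg A)) \land ((A \to \neg A) \lor A); the model is not a countermodel.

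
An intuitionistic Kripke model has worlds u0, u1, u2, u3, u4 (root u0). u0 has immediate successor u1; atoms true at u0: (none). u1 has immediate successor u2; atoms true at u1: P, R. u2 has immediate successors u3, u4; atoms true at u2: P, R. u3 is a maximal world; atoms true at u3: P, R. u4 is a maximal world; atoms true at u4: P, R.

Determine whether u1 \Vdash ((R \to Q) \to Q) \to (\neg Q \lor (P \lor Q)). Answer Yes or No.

u1 \Vdash ((R \to Q) \to Q) \to (\neg Q \lor (P \lor Q)): every world accessible from u1 that forces (R \to Q) \to Q (namely u1, u2, u3, u4) also forces \neg Q \lor (P \lor Q).

Yes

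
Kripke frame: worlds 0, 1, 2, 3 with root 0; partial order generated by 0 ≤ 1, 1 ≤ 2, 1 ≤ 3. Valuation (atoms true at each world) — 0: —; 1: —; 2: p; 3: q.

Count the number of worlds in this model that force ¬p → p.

1

0: does not force it — 0 ⊮ ¬p → p: at the accessible world 3, 3 ⊩ ¬p but 3 ⊮ p.
1: does not force it.
2: forces it.
3: does not force it.
Worlds forcing the formula: {2}.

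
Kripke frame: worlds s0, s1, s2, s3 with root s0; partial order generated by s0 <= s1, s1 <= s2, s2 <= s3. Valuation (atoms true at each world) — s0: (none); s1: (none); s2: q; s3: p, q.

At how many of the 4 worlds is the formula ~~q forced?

4

s0: forces it.
s1: forces it.
s2: forces it.
s3: forces it.
Worlds forcing the formula: {s0, s1, s2, s3}.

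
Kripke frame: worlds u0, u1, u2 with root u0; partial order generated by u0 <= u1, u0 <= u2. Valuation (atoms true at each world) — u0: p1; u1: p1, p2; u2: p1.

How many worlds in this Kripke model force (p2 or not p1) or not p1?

1

u0: does not force it — u0 does not force (p2 or not p1) or not p1: neither disjunct is forced at u0.
u1: forces it.
u2: does not force it.
Worlds forcing the formula: {u1}.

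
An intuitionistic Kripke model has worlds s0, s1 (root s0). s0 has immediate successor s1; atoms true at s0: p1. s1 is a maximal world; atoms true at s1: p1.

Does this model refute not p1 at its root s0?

s0 does not force not p1 since s0 is accessible from s0 and s0 forces p1.
So the root s0 does not force not p1; the model is a countermodel.

Yes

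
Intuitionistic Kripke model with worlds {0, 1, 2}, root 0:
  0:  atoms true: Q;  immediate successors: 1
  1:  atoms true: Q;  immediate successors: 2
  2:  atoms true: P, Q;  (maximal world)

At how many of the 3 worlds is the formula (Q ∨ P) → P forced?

1

0: does not force it — 0 ⊮ (Q ∨ P) → P: already at 0 itself, 0 ⊩ Q ∨ P but 0 ⊮ P.
1: does not force it — 1 ⊮ (Q ∨ P) → P: already at 1 itself, 1 ⊩ Q ∨ P but 1 ⊮ P.
2: forces it.
Worlds forcing the formula: {2}.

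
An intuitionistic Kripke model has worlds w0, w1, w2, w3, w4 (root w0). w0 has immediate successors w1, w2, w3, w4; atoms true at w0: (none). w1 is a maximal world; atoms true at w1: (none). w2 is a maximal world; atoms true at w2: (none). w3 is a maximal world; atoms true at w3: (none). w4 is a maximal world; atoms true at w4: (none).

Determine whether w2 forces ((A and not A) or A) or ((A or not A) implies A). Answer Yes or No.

No

w2 does not force ((A and not A) or A) or ((A or not A) implies A): neither disjunct is forced at w2.
w2 does not force (A and not A) or A: neither disjunct is forced at w2.
w2 does not force A and not A since w2 fails A.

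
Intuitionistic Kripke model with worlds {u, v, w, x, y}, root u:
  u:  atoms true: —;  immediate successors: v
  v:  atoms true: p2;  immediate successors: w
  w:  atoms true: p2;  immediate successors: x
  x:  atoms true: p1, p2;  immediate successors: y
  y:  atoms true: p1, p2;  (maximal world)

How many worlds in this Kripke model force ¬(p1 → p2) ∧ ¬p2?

0

u: does not force it — u ⊮ ¬(p1 → p2) ∧ ¬p2 since u fails ¬(p1 → p2).
v: does not force it — v ⊮ ¬(p1 → p2) ∧ ¬p2 since v fails ¬(p1 → p2).
w: does not force it.
x: does not force it.
y: does not force it.
Worlds forcing the formula: { }.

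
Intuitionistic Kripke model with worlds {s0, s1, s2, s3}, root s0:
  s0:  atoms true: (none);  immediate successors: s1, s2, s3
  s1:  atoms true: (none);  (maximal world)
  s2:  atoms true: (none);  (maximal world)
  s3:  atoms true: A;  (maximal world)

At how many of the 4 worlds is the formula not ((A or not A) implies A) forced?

s0: does not force it — s0 does not force not ((A or not A) implies A) since s3 is accessible from s0 and s3 forces (A or not A) implies A.
s1: forces it.
s2: forces it.
s3: does not force it — s3 does not force not ((A or not A) implies A) since s3 is accessible from s3 and s3 forces (A or not A) implies A.
Worlds forcing the formula: {s1, s2}.

2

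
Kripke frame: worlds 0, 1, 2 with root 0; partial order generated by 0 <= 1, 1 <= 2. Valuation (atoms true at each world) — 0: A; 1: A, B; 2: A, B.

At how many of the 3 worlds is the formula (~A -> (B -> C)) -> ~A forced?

0

0: does not force it — 0 ||-/- (~A -> (B -> C)) -> ~A: already at 0 itself, 0 ||- ~A -> (B -> C) but 0 ||-/- ~A.
1: does not force it.
2: does not force it.
Worlds forcing the formula: { }.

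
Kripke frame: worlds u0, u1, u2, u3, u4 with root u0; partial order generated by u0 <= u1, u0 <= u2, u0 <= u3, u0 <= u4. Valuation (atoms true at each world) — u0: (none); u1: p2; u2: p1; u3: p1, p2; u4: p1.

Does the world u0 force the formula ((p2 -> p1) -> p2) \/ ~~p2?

u0 ||-/- ((p2 -> p1) -> p2) \/ ~~p2: neither disjunct is forced at u0.
u0 ||-/- (p2 -> p1) -> p2: at the accessible world u2, u2 ||- p2 -> p1 but u2 ||-/- p2.
u2 lacks atom p2, so u2 ||-/- p2.

No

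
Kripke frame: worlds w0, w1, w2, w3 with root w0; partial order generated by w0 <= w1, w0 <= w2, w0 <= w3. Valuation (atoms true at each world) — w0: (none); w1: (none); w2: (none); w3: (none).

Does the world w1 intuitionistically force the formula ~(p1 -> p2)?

No

w1 ||-/- ~(p1 -> p2) since w1 is accessible from w1 and w1 ||- p1 -> p2.
w1 ||- p1 -> p2 vacuously: no world accessible from w1 forces the antecedent p1.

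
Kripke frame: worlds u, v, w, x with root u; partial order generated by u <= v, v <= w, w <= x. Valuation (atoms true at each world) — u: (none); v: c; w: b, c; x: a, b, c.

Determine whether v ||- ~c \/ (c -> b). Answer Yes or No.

No

v ||-/- ~c \/ (c -> b): neither disjunct is forced at v.
v ||-/- ~c since v is accessible from v and v ||- c.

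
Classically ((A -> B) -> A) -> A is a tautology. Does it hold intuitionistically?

No

This is Peirce's law, which is not intuitionistically valid.
A Kripke countermodel: worlds u0, u1; order generated by u0 <= u1; atoms true at each world — u0:{}; u1:{A}.
u0 ||-/- ((A -> B) -> A) -> A: already at u0 itself, u0 ||- (A -> B) -> A but u0 ||-/- A.
u0 lacks atom A, so u0 ||-/- A.
So the root u0 does not force the formula.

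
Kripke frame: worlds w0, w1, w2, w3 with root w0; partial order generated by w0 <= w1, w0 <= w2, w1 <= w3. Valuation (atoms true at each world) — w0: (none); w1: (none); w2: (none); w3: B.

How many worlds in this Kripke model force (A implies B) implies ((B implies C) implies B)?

2

w0: does not force it — w0 does not force (A implies B) implies ((B implies C) implies B): already at w0 itself, w0 forces A implies B but w0 does not force (B implies C) implies B.
w1: forces it.
w2: does not force it — w2 does not force (A implies B) implies ((B implies C) implies B): already at w2 itself, w2 forces A implies B but w2 does not force (B implies C) implies B.
w3: forces it.
Worlds forcing the formula: {w1, w3}.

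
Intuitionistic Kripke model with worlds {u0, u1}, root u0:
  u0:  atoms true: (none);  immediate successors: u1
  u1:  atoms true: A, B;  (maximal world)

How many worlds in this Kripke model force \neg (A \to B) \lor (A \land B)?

1

u0: does not force it — u0 \nVdash \neg (A \to B) \lor (A \land B): neither disjunct is forced at u0.
u1: forces it.
Worlds forcing the formula: {u1}.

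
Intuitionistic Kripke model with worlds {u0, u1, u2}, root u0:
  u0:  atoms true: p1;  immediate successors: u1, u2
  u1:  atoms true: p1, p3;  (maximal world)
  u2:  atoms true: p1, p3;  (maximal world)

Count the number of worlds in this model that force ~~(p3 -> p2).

u0: does not force it — u0 ||-/- ~~(p3 -> p2) since u0 is accessible from u0 and u0 ||- ~(p3 -> p2).
u1: does not force it — u1 ||-/- ~~(p3 -> p2) since u1 is accessible from u1 and u1 ||- ~(p3 -> p2).
u2: does not force it — u2 ||-/- ~~(p3 -> p2) since u2 is accessible from u2 and u2 ||- ~(p3 -> p2).
Worlds forcing the formula: { }.

0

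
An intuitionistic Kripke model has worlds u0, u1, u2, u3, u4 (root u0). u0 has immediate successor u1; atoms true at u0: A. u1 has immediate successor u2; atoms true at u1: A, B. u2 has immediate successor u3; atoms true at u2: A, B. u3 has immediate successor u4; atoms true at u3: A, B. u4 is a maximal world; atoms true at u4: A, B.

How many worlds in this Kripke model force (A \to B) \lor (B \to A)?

u0: forces it.
u1: forces it.
u2: forces it.
u3: forces it.
u4: forces it.
Worlds forcing the formula: {u0, u1, u2, u3, u4}.

5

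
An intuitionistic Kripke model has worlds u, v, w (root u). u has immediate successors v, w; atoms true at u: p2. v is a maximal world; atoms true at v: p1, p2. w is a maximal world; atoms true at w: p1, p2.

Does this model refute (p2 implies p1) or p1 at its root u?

u does not force (p2 implies p1) or p1: neither disjunct is forced at u.
u does not force p2 implies p1: already at u itself, u forces p2 but u does not force p1.
u lacks atom p1, so u does not force p1.
So the root u does not force (p2 implies p1) or p1; the model is a countermodel.

Yes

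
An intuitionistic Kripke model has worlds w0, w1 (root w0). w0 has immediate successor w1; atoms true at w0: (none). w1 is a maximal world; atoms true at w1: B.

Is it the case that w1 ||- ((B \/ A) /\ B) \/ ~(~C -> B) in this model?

Yes

w1 ||- ((B \/ A) /\ B) \/ ~(~C -> B) via the disjunct (B \/ A) /\ B.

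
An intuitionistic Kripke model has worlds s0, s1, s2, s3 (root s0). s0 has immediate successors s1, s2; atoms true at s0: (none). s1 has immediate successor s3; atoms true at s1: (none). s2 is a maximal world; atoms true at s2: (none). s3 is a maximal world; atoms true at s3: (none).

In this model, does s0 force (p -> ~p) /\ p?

No

s0 ||-/- (p -> ~p) /\ p since s0 fails p.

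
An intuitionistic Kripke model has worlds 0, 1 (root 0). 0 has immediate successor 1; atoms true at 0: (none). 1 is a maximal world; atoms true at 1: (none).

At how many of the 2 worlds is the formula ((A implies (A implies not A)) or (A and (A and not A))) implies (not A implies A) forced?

0

0: does not force it — 0 does not force ((A implies (A implies not A)) or (A and (A and not A))) implies (not A implies A): already at 0 itself, 0 forces (A implies (A implies not A)) or (A and (A and not A)) but 0 does not force not A implies A.
1: does not force it — 1 does not force ((A implies (A implies not A)) or (A and (A and not A))) implies (not A implies A): already at 1 itself, 1 forces (A implies (A implies not A)) or (A and (A and not A)) but 1 does not force not A implies A.
Worlds forcing the formula: { }.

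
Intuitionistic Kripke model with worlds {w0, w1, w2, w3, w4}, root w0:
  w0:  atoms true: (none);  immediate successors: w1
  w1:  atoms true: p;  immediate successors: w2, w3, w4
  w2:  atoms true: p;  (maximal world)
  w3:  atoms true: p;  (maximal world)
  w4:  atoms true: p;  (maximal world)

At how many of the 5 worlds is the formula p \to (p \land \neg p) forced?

0

w0: does not force it — w0 \nVdash p \to (p \land \neg p): at the accessible world w1, w1 \Vdash p but w1 \nVdash p \land \neg p.
w1: does not force it — w1 \nVdash p \to (p \land \neg p): already at w1 itself, w1 \Vdash p but w1 \nVdash p \land \neg p.
w2: does not force it — w2 \nVdash p \to (p \land \neg p): already at w2 itself, w2 \Vdash p but w2 \nVdash p \land \neg p.
w3: does not force it.
w4: does not force it.
Worlds forcing the formula: { }.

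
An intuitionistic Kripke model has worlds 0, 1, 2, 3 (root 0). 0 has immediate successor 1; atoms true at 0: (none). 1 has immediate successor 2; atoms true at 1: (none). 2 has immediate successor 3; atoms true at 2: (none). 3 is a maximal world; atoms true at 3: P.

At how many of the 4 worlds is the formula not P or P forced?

0: does not force it — 0 does not force not P or P: neither disjunct is forced at 0.
1: does not force it — 1 does not force not P or P: neither disjunct is forced at 1.
2: does not force it.
3: forces it.
Worlds forcing the formula: {3}.

1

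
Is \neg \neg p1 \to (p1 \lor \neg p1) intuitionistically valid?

This is a variant of double-negation elimination (deriving excluded middle from double negation), which is not intuitionistically valid.
A Kripke countermodel: worlds u0, u1; order generated by u0 \le u1; atoms true at each world — u0:{}; u1:{p1}.
u0 \nVdash \neg \neg p1 \to (p1 \lor \neg p1): already at u0 itself, u0 \Vdash \neg \neg p1 but u0 \nVdash p1 \lor \neg p1.
u0 \nVdash p1 \lor \neg p1: neither disjunct is forced at u0.
u0 lacks atom p1, so u0 \nVdash p1.
So the root u0 does not force the formula.

No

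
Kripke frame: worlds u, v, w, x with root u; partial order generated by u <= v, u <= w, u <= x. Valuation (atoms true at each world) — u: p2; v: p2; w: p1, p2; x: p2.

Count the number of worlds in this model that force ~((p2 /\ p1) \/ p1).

u: does not force it — u ||-/- ~((p2 /\ p1) \/ p1) since w is accessible from u and w ||- (p2 /\ p1) \/ p1.
v: forces it.
w: does not force it — w ||-/- ~((p2 /\ p1) \/ p1) since w is accessible from w and w ||- (p2 /\ p1) \/ p1.
x: forces it.
Worlds forcing the formula: {v, x}.

2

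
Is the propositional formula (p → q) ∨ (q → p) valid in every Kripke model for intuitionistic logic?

No

This is the Gödel–Dummett linearity axiom, which is not intuitionistically valid.
A Kripke countermodel: worlds u, v, w; order generated by u ≤ v, u ≤ w; atoms true at each world — u:{}; v:{p}; w:{q}.
u ⊮ (p → q) ∨ (q → p): neither disjunct is forced at u.
u ⊮ p → q: at the accessible world v, v ⊩ p but v ⊮ q.
v lacks atom q, so v ⊮ q.
So the root u does not force the formula.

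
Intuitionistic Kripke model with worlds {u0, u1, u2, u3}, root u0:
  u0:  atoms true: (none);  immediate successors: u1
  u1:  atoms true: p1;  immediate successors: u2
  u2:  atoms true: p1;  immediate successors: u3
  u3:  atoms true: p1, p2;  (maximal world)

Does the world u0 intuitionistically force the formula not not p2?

Yes

u0 forces not not p2: no world accessible from u0 forces not p2.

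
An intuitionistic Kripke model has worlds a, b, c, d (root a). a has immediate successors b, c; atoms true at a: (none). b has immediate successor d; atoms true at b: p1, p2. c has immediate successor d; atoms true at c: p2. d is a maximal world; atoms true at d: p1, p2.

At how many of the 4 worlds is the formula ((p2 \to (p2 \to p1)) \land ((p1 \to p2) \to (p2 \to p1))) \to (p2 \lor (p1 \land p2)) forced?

a: forces it.
b: forces it.
c: forces it.
d: forces it.
Worlds forcing the formula: {a, b, c, d}.

4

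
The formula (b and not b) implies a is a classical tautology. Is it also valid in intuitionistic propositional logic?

Yes

This is an instance of ex falso quodlibet, which is intuitionistically derivable.
No world can force both b and not b, so the antecedent b and not b is never forced and the implication holds vacuously at every world.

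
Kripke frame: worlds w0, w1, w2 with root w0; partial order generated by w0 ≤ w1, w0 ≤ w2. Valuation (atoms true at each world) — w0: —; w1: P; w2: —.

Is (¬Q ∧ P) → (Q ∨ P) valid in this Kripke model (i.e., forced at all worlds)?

Yes

w0 ⊩ (¬Q ∧ P) → (Q ∨ P): every world accessible from w0 that forces ¬Q ∧ P (namely w1) also forces Q ∨ P.
Since the root w0 forces (¬Q ∧ P) → (Q ∨ P) and forcing is persistent (monotone upward), every world forces it.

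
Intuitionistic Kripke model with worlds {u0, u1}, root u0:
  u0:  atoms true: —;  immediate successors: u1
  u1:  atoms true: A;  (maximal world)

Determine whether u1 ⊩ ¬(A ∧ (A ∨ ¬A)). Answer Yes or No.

u1 ⊮ ¬(A ∧ (A ∨ ¬A)) since u1 is accessible from u1 and u1 ⊩ A ∧ (A ∨ ¬A).
u1 ⊩ A ∧ (A ∨ ¬A) since u1 forces both conjuncts.

No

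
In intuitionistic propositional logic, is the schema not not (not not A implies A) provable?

Yes

This is the double negation of double-negation elimination, which is intuitionistically derivable.
By Glivenko's theorem the double negation of any classical propositional tautology is intuitionistically provable; not not A implies A is classically a tautology.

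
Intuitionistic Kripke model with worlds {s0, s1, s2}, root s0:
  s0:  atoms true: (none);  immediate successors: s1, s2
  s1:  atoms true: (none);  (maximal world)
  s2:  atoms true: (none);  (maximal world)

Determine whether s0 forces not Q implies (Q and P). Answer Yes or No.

s0 does not force not Q implies (Q and P): already at s0 itself, s0 forces not Q but s0 does not force Q and P.
s0 does not force Q and P since s0 fails Q.

No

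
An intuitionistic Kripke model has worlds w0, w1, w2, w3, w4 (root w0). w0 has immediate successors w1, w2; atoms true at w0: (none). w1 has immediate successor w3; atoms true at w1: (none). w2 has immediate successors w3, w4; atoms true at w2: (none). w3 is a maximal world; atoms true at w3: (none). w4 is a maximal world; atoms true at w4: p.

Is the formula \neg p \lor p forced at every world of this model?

No

Not every world: w0 \nVdash \neg p \lor p.
w0 \nVdash \neg p \lor p: neither disjunct is forced at w0.
w0 \nVdash \neg p since w4 is accessible from w0 and w4 \Vdash p.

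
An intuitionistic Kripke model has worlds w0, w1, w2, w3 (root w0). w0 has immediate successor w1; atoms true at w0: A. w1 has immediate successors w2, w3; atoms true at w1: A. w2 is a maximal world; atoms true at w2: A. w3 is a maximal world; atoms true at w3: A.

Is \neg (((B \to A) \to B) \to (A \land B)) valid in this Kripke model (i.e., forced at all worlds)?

No

Not every world: w0 \nVdash \neg (((B \to A) \to B) \to (A \land B)).
w0 \nVdash \neg (((B \to A) \to B) \to (A \land B)) since w0 is accessible from w0 and w0 \Vdash ((B \to A) \to B) \to (A \land B).
w0 \Vdash ((B \to A) \to B) \to (A \land B) vacuously: no world accessible from w0 forces the antecedent (B \to A) \to B.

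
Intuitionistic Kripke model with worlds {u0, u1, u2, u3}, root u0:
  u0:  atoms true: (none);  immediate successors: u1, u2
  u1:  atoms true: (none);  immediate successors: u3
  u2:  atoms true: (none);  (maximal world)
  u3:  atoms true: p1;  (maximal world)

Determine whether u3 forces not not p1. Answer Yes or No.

Yes

u3 forces not not p1: no world accessible from u3 forces not p1.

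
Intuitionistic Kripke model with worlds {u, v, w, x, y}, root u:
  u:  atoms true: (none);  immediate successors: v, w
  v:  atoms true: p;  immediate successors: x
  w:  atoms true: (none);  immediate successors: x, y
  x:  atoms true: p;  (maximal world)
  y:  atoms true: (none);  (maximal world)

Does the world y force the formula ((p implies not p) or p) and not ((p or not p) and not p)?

No

y does not force ((p implies not p) or p) and not ((p or not p) and not p) since y fails not ((p or not p) and not p).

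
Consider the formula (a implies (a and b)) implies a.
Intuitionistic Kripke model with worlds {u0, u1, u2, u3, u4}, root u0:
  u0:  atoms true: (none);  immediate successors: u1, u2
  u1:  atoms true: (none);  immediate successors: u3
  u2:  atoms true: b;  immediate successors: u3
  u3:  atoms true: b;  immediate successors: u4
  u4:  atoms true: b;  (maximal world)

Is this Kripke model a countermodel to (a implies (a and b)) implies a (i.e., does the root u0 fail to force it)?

Yes

u0 does not force (a implies (a and b)) implies a: already at u0 itself, u0 forces a implies (a and b) but u0 does not force a.
u0 lacks atom a, so u0 does not force a.
So the root u0 does not force (a implies (a and b)) implies a; the model is a countermodel.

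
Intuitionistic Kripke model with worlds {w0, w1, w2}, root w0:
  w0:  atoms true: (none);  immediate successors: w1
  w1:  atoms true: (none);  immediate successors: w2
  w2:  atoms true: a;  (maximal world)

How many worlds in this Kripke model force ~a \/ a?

w0: does not force it — w0 ||-/- ~a \/ a: neither disjunct is forced at w0.
w1: does not force it — w1 ||-/- ~a \/ a: neither disjunct is forced at w1.
w2: forces it.
Worlds forcing the formula: {w2}.

1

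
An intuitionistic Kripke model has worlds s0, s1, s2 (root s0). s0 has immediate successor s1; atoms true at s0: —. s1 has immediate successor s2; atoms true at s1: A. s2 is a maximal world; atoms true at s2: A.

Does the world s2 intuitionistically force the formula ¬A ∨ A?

s2 ⊩ ¬A ∨ A via the disjunct A.

Yes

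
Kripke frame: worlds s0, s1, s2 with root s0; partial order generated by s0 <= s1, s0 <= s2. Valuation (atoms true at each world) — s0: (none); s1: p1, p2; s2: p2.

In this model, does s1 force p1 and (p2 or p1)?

s1 forces p1 and (p2 or p1) since s1 forces both conjuncts.

Yes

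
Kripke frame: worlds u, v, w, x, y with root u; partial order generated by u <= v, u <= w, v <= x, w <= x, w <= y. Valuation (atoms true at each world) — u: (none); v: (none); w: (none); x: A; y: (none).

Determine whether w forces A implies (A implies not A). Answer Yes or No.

w does not force A implies (A implies not A): at the accessible world x, x forces A but x does not force A implies not A.
x does not force A implies not A: already at x itself, x forces A but x does not force not A.
x does not force not A since x is accessible from x and x forces A.

No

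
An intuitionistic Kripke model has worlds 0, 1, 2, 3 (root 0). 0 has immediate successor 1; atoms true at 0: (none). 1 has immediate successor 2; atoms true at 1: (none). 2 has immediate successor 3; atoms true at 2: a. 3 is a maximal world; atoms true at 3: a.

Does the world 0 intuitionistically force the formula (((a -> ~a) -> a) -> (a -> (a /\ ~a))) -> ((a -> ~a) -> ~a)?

Yes

0 ||- (((a -> ~a) -> a) -> (a -> (a /\ ~a))) -> ((a -> ~a) -> ~a) vacuously: no world accessible from 0 forces the antecedent ((a -> ~a) -> a) -> (a -> (a /\ ~a)).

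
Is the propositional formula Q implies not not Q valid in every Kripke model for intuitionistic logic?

This is double-negation introduction, which is intuitionistically derivable.
If a world forces Q then every accessible world forces Q (persistence), so none forces not Q; hence not not Q.

Yes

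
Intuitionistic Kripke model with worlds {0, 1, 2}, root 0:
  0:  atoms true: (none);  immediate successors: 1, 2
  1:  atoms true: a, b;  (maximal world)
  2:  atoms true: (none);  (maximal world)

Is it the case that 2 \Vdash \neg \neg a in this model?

2 \nVdash \neg \neg a since 2 is accessible from 2 and 2 \Vdash \neg a.
2 \Vdash \neg a: no world accessible from 2 forces a.

No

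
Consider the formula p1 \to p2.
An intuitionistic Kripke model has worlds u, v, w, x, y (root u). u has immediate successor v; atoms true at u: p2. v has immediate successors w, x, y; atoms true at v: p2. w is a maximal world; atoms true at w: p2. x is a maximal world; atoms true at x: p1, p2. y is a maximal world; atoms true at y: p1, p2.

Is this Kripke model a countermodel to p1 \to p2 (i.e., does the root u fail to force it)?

No

u \Vdash p1 \to p2: every world accessible from u that forces p1 (namely x, y) also forces p2.
So the root u forces p1 \to p2; the model is not a countermodel.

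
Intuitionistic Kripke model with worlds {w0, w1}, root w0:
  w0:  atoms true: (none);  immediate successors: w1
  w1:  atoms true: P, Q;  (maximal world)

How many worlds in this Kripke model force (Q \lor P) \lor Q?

1

w0: does not force it — w0 \nVdash (Q \lor P) \lor Q: neither disjunct is forced at w0.
w1: forces it.
Worlds forcing the formula: {w1}.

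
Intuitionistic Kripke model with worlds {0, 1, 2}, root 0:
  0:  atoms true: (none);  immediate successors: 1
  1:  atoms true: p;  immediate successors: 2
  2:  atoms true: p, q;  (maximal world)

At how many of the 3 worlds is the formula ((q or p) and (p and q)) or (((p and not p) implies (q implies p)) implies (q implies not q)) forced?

0: does not force it — 0 does not force ((q or p) and (p and q)) or (((p and not p) implies (q implies p)) implies (q implies not q)): neither disjunct is forced at 0.
1: does not force it — 1 does not force ((q or p) and (p and q)) or (((p and not p) implies (q implies p)) implies (q implies not q)): neither disjunct is forced at 1.
2: forces it.
Worlds forcing the formula: {2}.

1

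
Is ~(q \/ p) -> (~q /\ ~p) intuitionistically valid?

This is a constructively valid De Morgan direction (negated disjunction to conjunction of negations), which is intuitionistically derivable.
From ~(q \/ p): if q held then q \/ p would, contradiction — so ~q; similarly ~p.

Yes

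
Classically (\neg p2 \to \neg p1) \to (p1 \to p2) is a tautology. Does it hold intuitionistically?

No

This is the converse of contraposition, which is not intuitionistically valid.
A Kripke countermodel: worlds u0, u1; order generated by u0 \le u1; atoms true at each world — u0:{p1}; u1:{p1,p2}.
u0 \nVdash (\neg p2 \to \neg p1) \to (p1 \to p2): already at u0 itself, u0 \Vdash \neg p2 \to \neg p1 but u0 \nVdash p1 \to p2.
u0 \nVdash p1 \to p2: already at u0 itself, u0 \Vdash p1 but u0 \nVdash p2.
u0 lacks atom p2, so u0 \nVdash p2.
So the root u0 does not force the formula.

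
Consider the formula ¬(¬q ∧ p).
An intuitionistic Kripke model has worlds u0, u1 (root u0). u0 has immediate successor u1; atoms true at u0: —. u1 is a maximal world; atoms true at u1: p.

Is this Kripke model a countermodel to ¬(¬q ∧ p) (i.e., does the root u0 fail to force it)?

u0 ⊮ ¬(¬q ∧ p) since u1 is accessible from u0 and u1 ⊩ ¬q ∧ p.
u1 ⊩ ¬q ∧ p since u1 forces both conjuncts.
So the root u0 does not force ¬(¬q ∧ p); the model is a countermodel.

Yes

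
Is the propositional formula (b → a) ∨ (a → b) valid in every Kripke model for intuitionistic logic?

This is the Gödel–Dummett linearity axiom, which is not intuitionistically valid.
A Kripke countermodel: worlds s0, s1, s2; order generated by s0 ≤ s1, s0 ≤ s2; atoms true at each world — s0:{}; s1:{b}; s2:{a}.
s0 ⊮ (b → a) ∨ (a → b): neither disjunct is forced at s0.
s0 ⊮ b → a: at the accessible world s1, s1 ⊩ b but s1 ⊮ a.
s1 lacks atom a, so s1 ⊮ a.
So the root s0 does not force the formula.

No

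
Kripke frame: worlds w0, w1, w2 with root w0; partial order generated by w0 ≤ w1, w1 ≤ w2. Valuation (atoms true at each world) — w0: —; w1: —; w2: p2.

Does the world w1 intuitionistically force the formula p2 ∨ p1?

w1 ⊮ p2 ∨ p1: neither disjunct is forced at w1.
w1 lacks atom p2, so w1 ⊮ p2.

No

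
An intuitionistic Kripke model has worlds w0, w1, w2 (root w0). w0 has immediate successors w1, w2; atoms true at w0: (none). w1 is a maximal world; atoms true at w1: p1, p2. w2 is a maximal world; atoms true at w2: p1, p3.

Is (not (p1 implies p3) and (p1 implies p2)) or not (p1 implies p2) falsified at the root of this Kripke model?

Yes

w0 does not force (not (p1 implies p3) and (p1 implies p2)) or not (p1 implies p2): neither disjunct is forced at w0.
w0 does not force not (p1 implies p3) and (p1 implies p2) since w0 fails not (p1 implies p3).
So the root w0 does not force (not (p1 implies p3) and (p1 implies p2)) or not (p1 implies p2); the model is a countermodel.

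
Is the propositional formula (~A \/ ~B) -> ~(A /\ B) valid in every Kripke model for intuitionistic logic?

This is a constructively valid De Morgan direction (disjunction of negations to negated conjunction), which is intuitionistically derivable.
If ~A holds at a world then no accessible world forces A, hence none forces A /\ B; likewise for ~B.

Yes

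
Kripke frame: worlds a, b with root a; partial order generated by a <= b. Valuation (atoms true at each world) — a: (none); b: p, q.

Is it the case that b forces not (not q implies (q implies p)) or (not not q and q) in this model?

Yes

b forces not (not q implies (q implies p)) or (not not q and q) via the disjunct not not q and q.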